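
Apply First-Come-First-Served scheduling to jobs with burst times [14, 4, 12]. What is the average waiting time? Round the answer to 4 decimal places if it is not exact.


FCFS order (as given): [14, 4, 12]
Waiting times:
  Job 1: wait = 0
  Job 2: wait = 14
  Job 3: wait = 18
Sum of waiting times = 32
Average waiting time = 32/3 = 10.6667

10.6667


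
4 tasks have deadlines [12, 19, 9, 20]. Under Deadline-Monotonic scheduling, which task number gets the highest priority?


Sort tasks by relative deadline (ascending):
  Task 3: deadline = 9
  Task 1: deadline = 12
  Task 2: deadline = 19
  Task 4: deadline = 20
Priority order (highest first): [3, 1, 2, 4]
Highest priority task = 3

3


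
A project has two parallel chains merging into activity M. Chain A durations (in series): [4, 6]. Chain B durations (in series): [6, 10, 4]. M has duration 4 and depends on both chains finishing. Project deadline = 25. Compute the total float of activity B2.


Forward pass: ES(B2) = sum of predecessors on chain B = 6
EF = ES + duration = 6 + 10 = 16
Backward pass: LF(M) = deadline = 25; LS(M) = 25 - 4 = 21
LF(B2) = LS(M) - sum(successors on chain B) = 21 - 4 = 17
LS = LF - duration = 17 - 10 = 7
Total float = LS - ES = 7 - 6 = 1

1


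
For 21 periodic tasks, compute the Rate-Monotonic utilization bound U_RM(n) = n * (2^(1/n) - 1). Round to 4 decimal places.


Compute 2^(1/21) = 1.0335577830
Subtract 1: 1.0335577830 - 1 = 0.0335577830
Multiply by n: 21 * 0.0335577830 = 0.7047134430
Round to 4 dp: 0.7047

0.7047


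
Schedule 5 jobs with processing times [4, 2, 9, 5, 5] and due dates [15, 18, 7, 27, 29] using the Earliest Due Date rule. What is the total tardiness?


Sort by due date (EDD order): [(9, 7), (4, 15), (2, 18), (5, 27), (5, 29)]
Compute completion times and tardiness:
  Job 1: p=9, d=7, C=9, tardiness=max(0,9-7)=2
  Job 2: p=4, d=15, C=13, tardiness=max(0,13-15)=0
  Job 3: p=2, d=18, C=15, tardiness=max(0,15-18)=0
  Job 4: p=5, d=27, C=20, tardiness=max(0,20-27)=0
  Job 5: p=5, d=29, C=25, tardiness=max(0,25-29)=0
Total tardiness = 2

2


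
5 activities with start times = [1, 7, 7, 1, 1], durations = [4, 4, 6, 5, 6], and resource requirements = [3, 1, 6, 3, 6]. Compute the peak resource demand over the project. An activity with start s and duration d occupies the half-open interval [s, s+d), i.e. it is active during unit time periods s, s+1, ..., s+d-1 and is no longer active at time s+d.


Each activity i is active on [start_i, start_i + duration_i).
Compute total resource usage per time slot:
  t=0: active resources = [], total = 0
  t=1: active resources = [3, 3, 6], total = 12
  t=2: active resources = [3, 3, 6], total = 12
  t=3: active resources = [3, 3, 6], total = 12
  t=4: active resources = [3, 3, 6], total = 12
  t=5: active resources = [3, 6], total = 9
  t=6: active resources = [6], total = 6
  t=7: active resources = [1, 6], total = 7
  t=8: active resources = [1, 6], total = 7
  t=9: active resources = [1, 6], total = 7
  t=10: active resources = [1, 6], total = 7
  t=11: active resources = [6], total = 6
  t=12: active resources = [6], total = 6
Peak resource demand = 12

12


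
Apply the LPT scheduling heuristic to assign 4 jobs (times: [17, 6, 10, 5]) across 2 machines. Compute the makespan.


Sort jobs in decreasing order (LPT): [17, 10, 6, 5]
Assign each job to the least loaded machine:
  Machine 1: jobs [17], load = 17
  Machine 2: jobs [10, 6, 5], load = 21
Makespan = max load = 21

21


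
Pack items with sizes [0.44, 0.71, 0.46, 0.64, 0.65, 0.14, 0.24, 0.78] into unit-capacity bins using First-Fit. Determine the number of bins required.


Place items sequentially using First-Fit:
  Item 0.44 -> new Bin 1
  Item 0.71 -> new Bin 2
  Item 0.46 -> Bin 1 (now 0.9)
  Item 0.64 -> new Bin 3
  Item 0.65 -> new Bin 4
  Item 0.14 -> Bin 2 (now 0.85)
  Item 0.24 -> Bin 3 (now 0.88)
  Item 0.78 -> new Bin 5
Total bins used = 5

5


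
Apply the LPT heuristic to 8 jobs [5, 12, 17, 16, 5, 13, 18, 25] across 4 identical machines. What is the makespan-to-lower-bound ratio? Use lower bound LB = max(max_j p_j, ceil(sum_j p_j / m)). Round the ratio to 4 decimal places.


LPT order: [25, 18, 17, 16, 13, 12, 5, 5]
Machine loads after assignment: [25, 28, 29, 29]
LPT makespan = 29
Lower bound = max(max_job, ceil(total/4)) = max(25, 28) = 28
Ratio = 29 / 28 = 1.0357

1.0357


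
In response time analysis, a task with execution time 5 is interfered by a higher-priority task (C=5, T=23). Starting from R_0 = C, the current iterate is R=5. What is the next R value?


R_next = C + ceil(R_prev / T_hp) * C_hp
ceil(5 / 23) = ceil(0.2174) = 1
Interference = 1 * 5 = 5
R_next = 5 + 5 = 10

10


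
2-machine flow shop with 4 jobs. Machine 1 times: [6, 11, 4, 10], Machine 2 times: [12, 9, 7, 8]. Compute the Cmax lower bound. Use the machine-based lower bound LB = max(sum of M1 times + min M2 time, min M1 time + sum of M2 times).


LB1 = sum(M1 times) + min(M2 times) = 31 + 7 = 38
LB2 = min(M1 times) + sum(M2 times) = 4 + 36 = 40
Lower bound = max(LB1, LB2) = max(38, 40) = 40

40


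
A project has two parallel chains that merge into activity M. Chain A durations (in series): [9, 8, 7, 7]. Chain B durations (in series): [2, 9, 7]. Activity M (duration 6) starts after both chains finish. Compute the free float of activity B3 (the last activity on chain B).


ES(B3) = sum of predecessors on chain B = 11
EF(B3) = ES + duration = 11 + 7 = 18
Successor of B3 is M. ES(M) = max(sum(A), sum(B)) = max(31, 18) = 31
Free float = ES(successor) - EF(current) = 31 - 18 = 13

13


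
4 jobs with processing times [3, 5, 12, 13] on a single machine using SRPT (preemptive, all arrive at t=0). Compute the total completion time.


Since all jobs arrive at t=0, SRPT equals SPT ordering.
SPT order: [3, 5, 12, 13]
Completion times:
  Job 1: p=3, C=3
  Job 2: p=5, C=8
  Job 3: p=12, C=20
  Job 4: p=13, C=33
Total completion time = 3 + 8 + 20 + 33 = 64

64


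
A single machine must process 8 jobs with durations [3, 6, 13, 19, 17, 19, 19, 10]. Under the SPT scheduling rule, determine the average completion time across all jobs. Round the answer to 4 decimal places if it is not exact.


Sort jobs by processing time (SPT order): [3, 6, 10, 13, 17, 19, 19, 19]
Compute completion times sequentially:
  Job 1: processing = 3, completes at 3
  Job 2: processing = 6, completes at 9
  Job 3: processing = 10, completes at 19
  Job 4: processing = 13, completes at 32
  Job 5: processing = 17, completes at 49
  Job 6: processing = 19, completes at 68
  Job 7: processing = 19, completes at 87
  Job 8: processing = 19, completes at 106
Sum of completion times = 373
Average completion time = 373/8 = 46.625

46.625


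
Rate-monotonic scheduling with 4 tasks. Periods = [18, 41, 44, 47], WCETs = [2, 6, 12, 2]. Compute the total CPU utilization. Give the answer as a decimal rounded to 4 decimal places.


Compute individual utilizations (exact fractions):
  Task 1: C/T = 2/18 = 1/9 (approx. 0.1111)
  Task 2: C/T = 6/41 (approx. 0.1463)
  Task 3: C/T = 12/44 = 3/11 (approx. 0.2727)
  Task 4: C/T = 2/47 (approx. 0.0426)
Total utilization U = 1/9 + 6/41 + 3/11 + 2/47 = 109262/190773
Rounded to 4 decimal places: U = 0.5727
RM (Liu & Layland) bound for 4 tasks = 0.756828; compare with U = 109262/190773 (approx. 0.572733)
U <= bound, so schedulable by RM sufficient condition.

0.5727


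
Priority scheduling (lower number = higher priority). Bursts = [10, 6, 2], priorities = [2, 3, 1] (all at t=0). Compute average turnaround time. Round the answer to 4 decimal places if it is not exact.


Sort by priority (ascending = highest first):
Order: [(1, 2), (2, 10), (3, 6)]
Completion times:
  Priority 1, burst=2, C=2
  Priority 2, burst=10, C=12
  Priority 3, burst=6, C=18
Average turnaround = 32/3 = 10.6667

10.6667


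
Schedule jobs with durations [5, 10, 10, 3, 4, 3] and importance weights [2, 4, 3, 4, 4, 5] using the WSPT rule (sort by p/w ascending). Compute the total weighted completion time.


Compute p/w ratios and sort ascending (WSPT): [(3, 5), (3, 4), (4, 4), (5, 2), (10, 4), (10, 3)]
Compute weighted completion times:
  Job (p=3,w=5): C=3, w*C=5*3=15
  Job (p=3,w=4): C=6, w*C=4*6=24
  Job (p=4,w=4): C=10, w*C=4*10=40
  Job (p=5,w=2): C=15, w*C=2*15=30
  Job (p=10,w=4): C=25, w*C=4*25=100
  Job (p=10,w=3): C=35, w*C=3*35=105
Total weighted completion time = 314

314


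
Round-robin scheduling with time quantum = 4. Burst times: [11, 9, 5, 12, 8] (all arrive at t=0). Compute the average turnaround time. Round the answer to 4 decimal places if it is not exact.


Time quantum = 4
Execution trace:
  J1 runs 4 units, time = 4
  J2 runs 4 units, time = 8
  J3 runs 4 units, time = 12
  J4 runs 4 units, time = 16
  J5 runs 4 units, time = 20
  J1 runs 4 units, time = 24
  J2 runs 4 units, time = 28
  J3 runs 1 units, time = 29
  J4 runs 4 units, time = 33
  J5 runs 4 units, time = 37
  J1 runs 3 units, time = 40
  J2 runs 1 units, time = 41
  J4 runs 4 units, time = 45
Finish times: [40, 41, 29, 45, 37]
Average turnaround = 192/5 = 38.4

38.4


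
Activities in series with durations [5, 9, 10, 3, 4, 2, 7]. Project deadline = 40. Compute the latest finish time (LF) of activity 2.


LF(activity 2) = deadline - sum of successor durations
Successors: activities 3 through 7 with durations [10, 3, 4, 2, 7]
Sum of successor durations = 26
LF = 40 - 26 = 14

14


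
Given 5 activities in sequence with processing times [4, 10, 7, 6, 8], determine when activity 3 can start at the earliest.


Activity 3 starts after activities 1 through 2 complete.
Predecessor durations: [4, 10]
ES = 4 + 10 = 14

14


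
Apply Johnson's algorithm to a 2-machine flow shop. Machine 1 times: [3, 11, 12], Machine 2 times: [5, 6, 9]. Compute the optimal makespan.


Apply Johnson's rule:
  Group 1 (a <= b): [(1, 3, 5)]
  Group 2 (a > b): [(3, 12, 9), (2, 11, 6)]
Optimal job order: [1, 3, 2]
Schedule:
  Job 1: M1 done at 3, M2 done at 8
  Job 3: M1 done at 15, M2 done at 24
  Job 2: M1 done at 26, M2 done at 32
Makespan = 32

32


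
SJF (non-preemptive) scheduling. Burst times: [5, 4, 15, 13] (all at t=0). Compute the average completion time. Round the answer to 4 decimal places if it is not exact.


SJF order (ascending): [4, 5, 13, 15]
Completion times:
  Job 1: burst=4, C=4
  Job 2: burst=5, C=9
  Job 3: burst=13, C=22
  Job 4: burst=15, C=37
Average completion = 72/4 = 18.0

18.0


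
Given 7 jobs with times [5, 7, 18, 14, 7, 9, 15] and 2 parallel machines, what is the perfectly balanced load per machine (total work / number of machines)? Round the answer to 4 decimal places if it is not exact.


Total processing time = 5 + 7 + 18 + 14 + 7 + 9 + 15 = 75
Number of machines = 2
Ideal balanced load = 75 / 2 = 37.5

37.5


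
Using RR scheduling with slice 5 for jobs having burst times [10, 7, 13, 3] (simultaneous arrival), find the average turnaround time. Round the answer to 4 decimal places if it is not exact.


Time quantum = 5
Execution trace:
  J1 runs 5 units, time = 5
  J2 runs 5 units, time = 10
  J3 runs 5 units, time = 15
  J4 runs 3 units, time = 18
  J1 runs 5 units, time = 23
  J2 runs 2 units, time = 25
  J3 runs 5 units, time = 30
  J3 runs 3 units, time = 33
Finish times: [23, 25, 33, 18]
Average turnaround = 99/4 = 24.75

24.75


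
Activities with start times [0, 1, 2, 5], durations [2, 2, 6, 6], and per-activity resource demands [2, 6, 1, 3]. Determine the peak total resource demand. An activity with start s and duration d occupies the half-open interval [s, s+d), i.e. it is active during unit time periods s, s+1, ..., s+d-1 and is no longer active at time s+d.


Each activity i is active on [start_i, start_i + duration_i).
Compute total resource usage per time slot:
  t=0: active resources = [2], total = 2
  t=1: active resources = [2, 6], total = 8
  t=2: active resources = [6, 1], total = 7
  t=3: active resources = [1], total = 1
  t=4: active resources = [1], total = 1
  t=5: active resources = [1, 3], total = 4
  t=6: active resources = [1, 3], total = 4
  t=7: active resources = [1, 3], total = 4
  t=8: active resources = [3], total = 3
  t=9: active resources = [3], total = 3
  t=10: active resources = [3], total = 3
Peak resource demand = 8

8


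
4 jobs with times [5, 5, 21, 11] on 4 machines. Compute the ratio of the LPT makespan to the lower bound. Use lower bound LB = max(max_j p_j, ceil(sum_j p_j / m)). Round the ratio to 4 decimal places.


LPT order: [21, 11, 5, 5]
Machine loads after assignment: [21, 11, 5, 5]
LPT makespan = 21
Lower bound = max(max_job, ceil(total/4)) = max(21, 11) = 21
Ratio = 21 / 21 = 1.0

1.0


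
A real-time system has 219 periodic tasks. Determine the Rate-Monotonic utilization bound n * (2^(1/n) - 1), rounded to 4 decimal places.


Compute 2^(1/219) = 1.0031700697
Subtract 1: 1.0031700697 - 1 = 0.0031700697
Multiply by n: 219 * 0.0031700697 = 0.6942452643
Round to 4 dp: 0.6942

0.6942


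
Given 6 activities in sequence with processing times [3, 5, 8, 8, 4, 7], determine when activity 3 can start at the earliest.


Activity 3 starts after activities 1 through 2 complete.
Predecessor durations: [3, 5]
ES = 3 + 5 = 8

8


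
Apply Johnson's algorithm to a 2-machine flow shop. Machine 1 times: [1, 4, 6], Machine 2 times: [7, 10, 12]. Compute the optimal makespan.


Apply Johnson's rule:
  Group 1 (a <= b): [(1, 1, 7), (2, 4, 10), (3, 6, 12)]
  Group 2 (a > b): []
Optimal job order: [1, 2, 3]
Schedule:
  Job 1: M1 done at 1, M2 done at 8
  Job 2: M1 done at 5, M2 done at 18
  Job 3: M1 done at 11, M2 done at 30
Makespan = 30

30


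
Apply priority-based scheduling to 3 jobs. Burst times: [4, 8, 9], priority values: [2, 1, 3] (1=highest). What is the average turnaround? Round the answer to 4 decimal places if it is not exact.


Sort by priority (ascending = highest first):
Order: [(1, 8), (2, 4), (3, 9)]
Completion times:
  Priority 1, burst=8, C=8
  Priority 2, burst=4, C=12
  Priority 3, burst=9, C=21
Average turnaround = 41/3 = 13.6667

13.6667


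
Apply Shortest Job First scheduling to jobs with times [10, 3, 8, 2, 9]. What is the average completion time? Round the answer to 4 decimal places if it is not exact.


SJF order (ascending): [2, 3, 8, 9, 10]
Completion times:
  Job 1: burst=2, C=2
  Job 2: burst=3, C=5
  Job 3: burst=8, C=13
  Job 4: burst=9, C=22
  Job 5: burst=10, C=32
Average completion = 74/5 = 14.8

14.8


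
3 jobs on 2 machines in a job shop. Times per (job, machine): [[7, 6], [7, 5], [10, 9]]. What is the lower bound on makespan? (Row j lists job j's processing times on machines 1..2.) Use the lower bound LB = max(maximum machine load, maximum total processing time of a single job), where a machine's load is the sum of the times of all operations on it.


Machine loads:
  Machine 1: 7 + 7 + 10 = 24
  Machine 2: 6 + 5 + 9 = 20
Max machine load = 24
Job totals:
  Job 1: 13
  Job 2: 12
  Job 3: 19
Max job total = 19
Lower bound = max(24, 19) = 24

24


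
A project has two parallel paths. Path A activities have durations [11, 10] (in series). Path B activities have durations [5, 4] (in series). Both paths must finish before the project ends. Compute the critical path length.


Path A total = 11 + 10 = 21
Path B total = 5 + 4 = 9
Critical path = longest path = max(21, 9) = 21

21


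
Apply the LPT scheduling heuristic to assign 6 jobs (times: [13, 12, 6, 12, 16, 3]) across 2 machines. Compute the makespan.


Sort jobs in decreasing order (LPT): [16, 13, 12, 12, 6, 3]
Assign each job to the least loaded machine:
  Machine 1: jobs [16, 12, 3], load = 31
  Machine 2: jobs [13, 12, 6], load = 31
Makespan = max load = 31

31


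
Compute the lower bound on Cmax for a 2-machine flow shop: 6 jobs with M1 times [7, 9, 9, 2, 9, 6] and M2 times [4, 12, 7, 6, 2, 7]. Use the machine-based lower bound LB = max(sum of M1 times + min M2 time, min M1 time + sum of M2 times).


LB1 = sum(M1 times) + min(M2 times) = 42 + 2 = 44
LB2 = min(M1 times) + sum(M2 times) = 2 + 38 = 40
Lower bound = max(LB1, LB2) = max(44, 40) = 44

44


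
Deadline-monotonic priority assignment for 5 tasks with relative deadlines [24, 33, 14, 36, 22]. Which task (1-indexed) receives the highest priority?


Sort tasks by relative deadline (ascending):
  Task 3: deadline = 14
  Task 5: deadline = 22
  Task 1: deadline = 24
  Task 2: deadline = 33
  Task 4: deadline = 36
Priority order (highest first): [3, 5, 1, 2, 4]
Highest priority task = 3

3


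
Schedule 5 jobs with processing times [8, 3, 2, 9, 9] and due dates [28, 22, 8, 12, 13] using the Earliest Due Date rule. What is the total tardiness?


Sort by due date (EDD order): [(2, 8), (9, 12), (9, 13), (3, 22), (8, 28)]
Compute completion times and tardiness:
  Job 1: p=2, d=8, C=2, tardiness=max(0,2-8)=0
  Job 2: p=9, d=12, C=11, tardiness=max(0,11-12)=0
  Job 3: p=9, d=13, C=20, tardiness=max(0,20-13)=7
  Job 4: p=3, d=22, C=23, tardiness=max(0,23-22)=1
  Job 5: p=8, d=28, C=31, tardiness=max(0,31-28)=3
Total tardiness = 11

11


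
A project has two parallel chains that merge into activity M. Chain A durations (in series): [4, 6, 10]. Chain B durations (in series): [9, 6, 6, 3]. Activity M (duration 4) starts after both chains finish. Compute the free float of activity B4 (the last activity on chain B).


ES(B4) = sum of predecessors on chain B = 21
EF(B4) = ES + duration = 21 + 3 = 24
Successor of B4 is M. ES(M) = max(sum(A), sum(B)) = max(20, 24) = 24
Free float = ES(successor) - EF(current) = 24 - 24 = 0

0


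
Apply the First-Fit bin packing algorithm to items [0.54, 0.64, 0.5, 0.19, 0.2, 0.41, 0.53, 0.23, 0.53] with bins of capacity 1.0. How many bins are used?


Place items sequentially using First-Fit:
  Item 0.54 -> new Bin 1
  Item 0.64 -> new Bin 2
  Item 0.5 -> new Bin 3
  Item 0.19 -> Bin 1 (now 0.73)
  Item 0.2 -> Bin 1 (now 0.93)
  Item 0.41 -> Bin 3 (now 0.91)
  Item 0.53 -> new Bin 4
  Item 0.23 -> Bin 2 (now 0.87)
  Item 0.53 -> new Bin 5
Total bins used = 5

5


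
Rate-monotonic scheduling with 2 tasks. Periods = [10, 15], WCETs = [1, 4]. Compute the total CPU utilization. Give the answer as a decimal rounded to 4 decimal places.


Compute individual utilizations (exact fractions):
  Task 1: C/T = 1/10 (approx. 0.1)
  Task 2: C/T = 4/15 (approx. 0.2667)
Total utilization U = 1/10 + 4/15 = 11/30
Rounded to 4 decimal places: U = 0.3667
RM (Liu & Layland) bound for 2 tasks = 0.828427; compare with U = 11/30 (approx. 0.366667)
U <= bound, so schedulable by RM sufficient condition.

0.3667


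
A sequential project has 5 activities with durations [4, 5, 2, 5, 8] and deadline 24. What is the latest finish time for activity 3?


LF(activity 3) = deadline - sum of successor durations
Successors: activities 4 through 5 with durations [5, 8]
Sum of successor durations = 13
LF = 24 - 13 = 11

11


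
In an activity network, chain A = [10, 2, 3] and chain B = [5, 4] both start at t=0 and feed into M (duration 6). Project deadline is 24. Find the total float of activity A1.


Forward pass: ES(A1) = sum of predecessors on chain A = 0
EF = ES + duration = 0 + 10 = 10
Backward pass: LF(M) = deadline = 24; LS(M) = 24 - 6 = 18
LF(A1) = LS(M) - sum(successors on chain A) = 18 - 5 = 13
LS = LF - duration = 13 - 10 = 3
Total float = LS - ES = 3 - 0 = 3

3


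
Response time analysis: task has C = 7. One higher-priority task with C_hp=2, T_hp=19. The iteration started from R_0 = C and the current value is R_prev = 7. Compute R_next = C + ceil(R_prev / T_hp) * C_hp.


R_next = C + ceil(R_prev / T_hp) * C_hp
ceil(7 / 19) = ceil(0.3684) = 1
Interference = 1 * 2 = 2
R_next = 7 + 2 = 9

9


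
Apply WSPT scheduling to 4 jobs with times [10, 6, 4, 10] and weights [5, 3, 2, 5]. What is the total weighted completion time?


Compute p/w ratios and sort ascending (WSPT): [(10, 5), (6, 3), (4, 2), (10, 5)]
Compute weighted completion times:
  Job (p=10,w=5): C=10, w*C=5*10=50
  Job (p=6,w=3): C=16, w*C=3*16=48
  Job (p=4,w=2): C=20, w*C=2*20=40
  Job (p=10,w=5): C=30, w*C=5*30=150
Total weighted completion time = 288

288


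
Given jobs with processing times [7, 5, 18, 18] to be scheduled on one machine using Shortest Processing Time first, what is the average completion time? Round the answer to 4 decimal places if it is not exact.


Sort jobs by processing time (SPT order): [5, 7, 18, 18]
Compute completion times sequentially:
  Job 1: processing = 5, completes at 5
  Job 2: processing = 7, completes at 12
  Job 3: processing = 18, completes at 30
  Job 4: processing = 18, completes at 48
Sum of completion times = 95
Average completion time = 95/4 = 23.75

23.75


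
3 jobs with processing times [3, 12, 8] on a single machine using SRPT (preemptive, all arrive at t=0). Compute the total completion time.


Since all jobs arrive at t=0, SRPT equals SPT ordering.
SPT order: [3, 8, 12]
Completion times:
  Job 1: p=3, C=3
  Job 2: p=8, C=11
  Job 3: p=12, C=23
Total completion time = 3 + 11 + 23 = 37

37


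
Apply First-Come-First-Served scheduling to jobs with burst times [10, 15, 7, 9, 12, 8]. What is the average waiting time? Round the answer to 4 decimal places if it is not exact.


FCFS order (as given): [10, 15, 7, 9, 12, 8]
Waiting times:
  Job 1: wait = 0
  Job 2: wait = 10
  Job 3: wait = 25
  Job 4: wait = 32
  Job 5: wait = 41
  Job 6: wait = 53
Sum of waiting times = 161
Average waiting time = 161/6 = 26.8333

26.8333


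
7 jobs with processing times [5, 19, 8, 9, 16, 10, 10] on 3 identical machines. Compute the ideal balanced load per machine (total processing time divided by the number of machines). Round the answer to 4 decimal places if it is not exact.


Total processing time = 5 + 19 + 8 + 9 + 16 + 10 + 10 = 77
Number of machines = 3
Ideal balanced load = 77 / 3 = 25.6667

25.6667


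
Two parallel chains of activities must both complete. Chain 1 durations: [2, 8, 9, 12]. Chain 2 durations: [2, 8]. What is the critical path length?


Path A total = 2 + 8 + 9 + 12 = 31
Path B total = 2 + 8 = 10
Critical path = longest path = max(31, 10) = 31

31


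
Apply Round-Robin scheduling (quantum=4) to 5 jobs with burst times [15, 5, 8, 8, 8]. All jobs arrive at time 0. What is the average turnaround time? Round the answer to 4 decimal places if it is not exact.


Time quantum = 4
Execution trace:
  J1 runs 4 units, time = 4
  J2 runs 4 units, time = 8
  J3 runs 4 units, time = 12
  J4 runs 4 units, time = 16
  J5 runs 4 units, time = 20
  J1 runs 4 units, time = 24
  J2 runs 1 units, time = 25
  J3 runs 4 units, time = 29
  J4 runs 4 units, time = 33
  J5 runs 4 units, time = 37
  J1 runs 4 units, time = 41
  J1 runs 3 units, time = 44
Finish times: [44, 25, 29, 33, 37]
Average turnaround = 168/5 = 33.6

33.6


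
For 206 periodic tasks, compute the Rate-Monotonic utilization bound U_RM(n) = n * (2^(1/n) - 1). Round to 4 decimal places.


Compute 2^(1/206) = 1.0033704594
Subtract 1: 1.0033704594 - 1 = 0.0033704594
Multiply by n: 206 * 0.0033704594 = 0.6943146364
Round to 4 dp: 0.6943

0.6943


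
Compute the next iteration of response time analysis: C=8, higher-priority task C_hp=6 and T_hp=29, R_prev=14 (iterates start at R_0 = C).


R_next = C + ceil(R_prev / T_hp) * C_hp
ceil(14 / 29) = ceil(0.4828) = 1
Interference = 1 * 6 = 6
R_next = 8 + 6 = 14
R_next = R_prev, so the iteration has converged (response time = 14).

14


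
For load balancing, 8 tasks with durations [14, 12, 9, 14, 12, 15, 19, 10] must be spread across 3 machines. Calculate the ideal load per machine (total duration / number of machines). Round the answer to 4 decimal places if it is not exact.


Total processing time = 14 + 12 + 9 + 14 + 12 + 15 + 19 + 10 = 105
Number of machines = 3
Ideal balanced load = 105 / 3 = 35.0

35.0


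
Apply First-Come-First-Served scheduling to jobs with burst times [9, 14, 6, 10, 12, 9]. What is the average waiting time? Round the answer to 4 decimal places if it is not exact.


FCFS order (as given): [9, 14, 6, 10, 12, 9]
Waiting times:
  Job 1: wait = 0
  Job 2: wait = 9
  Job 3: wait = 23
  Job 4: wait = 29
  Job 5: wait = 39
  Job 6: wait = 51
Sum of waiting times = 151
Average waiting time = 151/6 = 25.1667

25.1667


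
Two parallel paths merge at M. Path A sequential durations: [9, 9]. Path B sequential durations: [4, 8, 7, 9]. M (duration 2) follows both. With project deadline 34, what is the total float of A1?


Forward pass: ES(A1) = sum of predecessors on chain A = 0
EF = ES + duration = 0 + 9 = 9
Backward pass: LF(M) = deadline = 34; LS(M) = 34 - 2 = 32
LF(A1) = LS(M) - sum(successors on chain A) = 32 - 9 = 23
LS = LF - duration = 23 - 9 = 14
Total float = LS - ES = 14 - 0 = 14

14


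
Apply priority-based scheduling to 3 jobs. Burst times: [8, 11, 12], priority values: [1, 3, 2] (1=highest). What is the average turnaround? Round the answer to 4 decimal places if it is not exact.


Sort by priority (ascending = highest first):
Order: [(1, 8), (2, 12), (3, 11)]
Completion times:
  Priority 1, burst=8, C=8
  Priority 2, burst=12, C=20
  Priority 3, burst=11, C=31
Average turnaround = 59/3 = 19.6667

19.6667


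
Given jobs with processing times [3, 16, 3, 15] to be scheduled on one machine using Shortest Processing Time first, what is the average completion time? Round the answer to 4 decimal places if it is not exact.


Sort jobs by processing time (SPT order): [3, 3, 15, 16]
Compute completion times sequentially:
  Job 1: processing = 3, completes at 3
  Job 2: processing = 3, completes at 6
  Job 3: processing = 15, completes at 21
  Job 4: processing = 16, completes at 37
Sum of completion times = 67
Average completion time = 67/4 = 16.75

16.75


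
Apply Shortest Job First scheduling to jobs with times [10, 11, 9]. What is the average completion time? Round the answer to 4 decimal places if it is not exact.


SJF order (ascending): [9, 10, 11]
Completion times:
  Job 1: burst=9, C=9
  Job 2: burst=10, C=19
  Job 3: burst=11, C=30
Average completion = 58/3 = 19.3333

19.3333


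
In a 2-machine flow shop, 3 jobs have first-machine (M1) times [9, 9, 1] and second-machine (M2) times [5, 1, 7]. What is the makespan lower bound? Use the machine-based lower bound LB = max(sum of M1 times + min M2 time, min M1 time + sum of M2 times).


LB1 = sum(M1 times) + min(M2 times) = 19 + 1 = 20
LB2 = min(M1 times) + sum(M2 times) = 1 + 13 = 14
Lower bound = max(LB1, LB2) = max(20, 14) = 20

20


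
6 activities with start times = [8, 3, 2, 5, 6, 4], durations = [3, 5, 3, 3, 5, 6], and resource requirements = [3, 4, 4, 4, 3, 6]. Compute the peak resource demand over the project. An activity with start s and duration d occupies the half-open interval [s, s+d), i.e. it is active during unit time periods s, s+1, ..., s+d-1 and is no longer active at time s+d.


Each activity i is active on [start_i, start_i + duration_i).
Compute total resource usage per time slot:
  t=0: active resources = [], total = 0
  t=1: active resources = [], total = 0
  t=2: active resources = [4], total = 4
  t=3: active resources = [4, 4], total = 8
  t=4: active resources = [4, 4, 6], total = 14
  t=5: active resources = [4, 4, 6], total = 14
  t=6: active resources = [4, 4, 3, 6], total = 17
  t=7: active resources = [4, 4, 3, 6], total = 17
  t=8: active resources = [3, 3, 6], total = 12
  t=9: active resources = [3, 3, 6], total = 12
  t=10: active resources = [3, 3], total = 6
Peak resource demand = 17

17


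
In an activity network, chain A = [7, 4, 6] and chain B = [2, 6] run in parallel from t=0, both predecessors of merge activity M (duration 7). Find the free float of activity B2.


ES(B2) = sum of predecessors on chain B = 2
EF(B2) = ES + duration = 2 + 6 = 8
Successor of B2 is M. ES(M) = max(sum(A), sum(B)) = max(17, 8) = 17
Free float = ES(successor) - EF(current) = 17 - 8 = 9

9


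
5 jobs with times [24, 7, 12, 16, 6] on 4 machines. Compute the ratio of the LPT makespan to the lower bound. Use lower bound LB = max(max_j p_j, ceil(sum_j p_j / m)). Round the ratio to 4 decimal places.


LPT order: [24, 16, 12, 7, 6]
Machine loads after assignment: [24, 16, 12, 13]
LPT makespan = 24
Lower bound = max(max_job, ceil(total/4)) = max(24, 17) = 24
Ratio = 24 / 24 = 1.0

1.0


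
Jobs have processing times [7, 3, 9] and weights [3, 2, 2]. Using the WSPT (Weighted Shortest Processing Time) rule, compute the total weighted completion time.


Compute p/w ratios and sort ascending (WSPT): [(3, 2), (7, 3), (9, 2)]
Compute weighted completion times:
  Job (p=3,w=2): C=3, w*C=2*3=6
  Job (p=7,w=3): C=10, w*C=3*10=30
  Job (p=9,w=2): C=19, w*C=2*19=38
Total weighted completion time = 74

74


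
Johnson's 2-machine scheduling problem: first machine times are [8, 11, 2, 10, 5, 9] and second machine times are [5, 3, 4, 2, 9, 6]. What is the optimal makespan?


Apply Johnson's rule:
  Group 1 (a <= b): [(3, 2, 4), (5, 5, 9)]
  Group 2 (a > b): [(6, 9, 6), (1, 8, 5), (2, 11, 3), (4, 10, 2)]
Optimal job order: [3, 5, 6, 1, 2, 4]
Schedule:
  Job 3: M1 done at 2, M2 done at 6
  Job 5: M1 done at 7, M2 done at 16
  Job 6: M1 done at 16, M2 done at 22
  Job 1: M1 done at 24, M2 done at 29
  Job 2: M1 done at 35, M2 done at 38
  Job 4: M1 done at 45, M2 done at 47
Makespan = 47

47


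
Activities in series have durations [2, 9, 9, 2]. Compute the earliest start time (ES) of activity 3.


Activity 3 starts after activities 1 through 2 complete.
Predecessor durations: [2, 9]
ES = 2 + 9 = 11

11


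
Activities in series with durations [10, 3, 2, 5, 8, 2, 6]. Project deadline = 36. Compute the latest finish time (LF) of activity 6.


LF(activity 6) = deadline - sum of successor durations
Successors: activities 7 through 7 with durations [6]
Sum of successor durations = 6
LF = 36 - 6 = 30

30


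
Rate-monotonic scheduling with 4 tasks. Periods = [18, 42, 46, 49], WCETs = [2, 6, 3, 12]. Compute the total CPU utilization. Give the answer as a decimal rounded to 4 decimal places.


Compute individual utilizations (exact fractions):
  Task 1: C/T = 2/18 = 1/9 (approx. 0.1111)
  Task 2: C/T = 6/42 = 1/7 (approx. 0.1429)
  Task 3: C/T = 3/46 (approx. 0.0652)
  Task 4: C/T = 12/49 (approx. 0.2449)
Total utilization U = 1/9 + 1/7 + 3/46 + 12/49 = 11443/20286
Rounded to 4 decimal places: U = 0.5641
RM (Liu & Layland) bound for 4 tasks = 0.756828; compare with U = 11443/20286 (approx. 0.564084)
U <= bound, so schedulable by RM sufficient condition.

0.5641


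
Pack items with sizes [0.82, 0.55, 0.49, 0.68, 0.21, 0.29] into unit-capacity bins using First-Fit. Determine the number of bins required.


Place items sequentially using First-Fit:
  Item 0.82 -> new Bin 1
  Item 0.55 -> new Bin 2
  Item 0.49 -> new Bin 3
  Item 0.68 -> new Bin 4
  Item 0.21 -> Bin 2 (now 0.76)
  Item 0.29 -> Bin 3 (now 0.78)
Total bins used = 4

4


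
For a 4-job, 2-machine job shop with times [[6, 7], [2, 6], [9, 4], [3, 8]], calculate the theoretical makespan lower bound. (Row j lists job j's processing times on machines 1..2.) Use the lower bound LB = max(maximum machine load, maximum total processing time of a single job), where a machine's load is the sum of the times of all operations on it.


Machine loads:
  Machine 1: 6 + 2 + 9 + 3 = 20
  Machine 2: 7 + 6 + 4 + 8 = 25
Max machine load = 25
Job totals:
  Job 1: 13
  Job 2: 8
  Job 3: 13
  Job 4: 11
Max job total = 13
Lower bound = max(25, 13) = 25

25


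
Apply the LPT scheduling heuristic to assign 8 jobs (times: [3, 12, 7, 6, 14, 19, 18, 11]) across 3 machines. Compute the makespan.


Sort jobs in decreasing order (LPT): [19, 18, 14, 12, 11, 7, 6, 3]
Assign each job to the least loaded machine:
  Machine 1: jobs [19, 7, 6], load = 32
  Machine 2: jobs [18, 11], load = 29
  Machine 3: jobs [14, 12, 3], load = 29
Makespan = max load = 32

32


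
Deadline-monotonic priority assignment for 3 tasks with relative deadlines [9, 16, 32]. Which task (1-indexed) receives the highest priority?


Sort tasks by relative deadline (ascending):
  Task 1: deadline = 9
  Task 2: deadline = 16
  Task 3: deadline = 32
Priority order (highest first): [1, 2, 3]
Highest priority task = 1

1


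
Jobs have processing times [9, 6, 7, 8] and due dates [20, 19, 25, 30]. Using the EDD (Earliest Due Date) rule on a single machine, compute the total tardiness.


Sort by due date (EDD order): [(6, 19), (9, 20), (7, 25), (8, 30)]
Compute completion times and tardiness:
  Job 1: p=6, d=19, C=6, tardiness=max(0,6-19)=0
  Job 2: p=9, d=20, C=15, tardiness=max(0,15-20)=0
  Job 3: p=7, d=25, C=22, tardiness=max(0,22-25)=0
  Job 4: p=8, d=30, C=30, tardiness=max(0,30-30)=0
Total tardiness = 0

0


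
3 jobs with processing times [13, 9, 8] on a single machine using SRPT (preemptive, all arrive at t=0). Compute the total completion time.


Since all jobs arrive at t=0, SRPT equals SPT ordering.
SPT order: [8, 9, 13]
Completion times:
  Job 1: p=8, C=8
  Job 2: p=9, C=17
  Job 3: p=13, C=30
Total completion time = 8 + 17 + 30 = 55

55


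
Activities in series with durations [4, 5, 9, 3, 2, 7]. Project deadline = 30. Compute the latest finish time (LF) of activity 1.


LF(activity 1) = deadline - sum of successor durations
Successors: activities 2 through 6 with durations [5, 9, 3, 2, 7]
Sum of successor durations = 26
LF = 30 - 26 = 4

4


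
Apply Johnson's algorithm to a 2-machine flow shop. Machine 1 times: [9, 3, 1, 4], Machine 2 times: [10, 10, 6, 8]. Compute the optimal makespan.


Apply Johnson's rule:
  Group 1 (a <= b): [(3, 1, 6), (2, 3, 10), (4, 4, 8), (1, 9, 10)]
  Group 2 (a > b): []
Optimal job order: [3, 2, 4, 1]
Schedule:
  Job 3: M1 done at 1, M2 done at 7
  Job 2: M1 done at 4, M2 done at 17
  Job 4: M1 done at 8, M2 done at 25
  Job 1: M1 done at 17, M2 done at 35
Makespan = 35

35


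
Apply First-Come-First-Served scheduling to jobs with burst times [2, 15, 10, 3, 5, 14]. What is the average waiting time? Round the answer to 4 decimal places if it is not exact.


FCFS order (as given): [2, 15, 10, 3, 5, 14]
Waiting times:
  Job 1: wait = 0
  Job 2: wait = 2
  Job 3: wait = 17
  Job 4: wait = 27
  Job 5: wait = 30
  Job 6: wait = 35
Sum of waiting times = 111
Average waiting time = 111/6 = 18.5

18.5


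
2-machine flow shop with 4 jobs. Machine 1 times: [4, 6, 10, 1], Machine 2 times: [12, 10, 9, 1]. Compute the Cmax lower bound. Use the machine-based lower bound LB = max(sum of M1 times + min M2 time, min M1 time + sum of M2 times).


LB1 = sum(M1 times) + min(M2 times) = 21 + 1 = 22
LB2 = min(M1 times) + sum(M2 times) = 1 + 32 = 33
Lower bound = max(LB1, LB2) = max(22, 33) = 33

33


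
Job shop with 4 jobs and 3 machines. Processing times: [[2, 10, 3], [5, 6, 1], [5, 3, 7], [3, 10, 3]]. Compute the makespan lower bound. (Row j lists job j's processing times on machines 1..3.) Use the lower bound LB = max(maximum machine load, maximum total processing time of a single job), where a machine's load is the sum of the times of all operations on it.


Machine loads:
  Machine 1: 2 + 5 + 5 + 3 = 15
  Machine 2: 10 + 6 + 3 + 10 = 29
  Machine 3: 3 + 1 + 7 + 3 = 14
Max machine load = 29
Job totals:
  Job 1: 15
  Job 2: 12
  Job 3: 15
  Job 4: 16
Max job total = 16
Lower bound = max(29, 16) = 29

29


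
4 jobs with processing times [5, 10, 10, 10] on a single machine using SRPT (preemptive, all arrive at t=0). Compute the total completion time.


Since all jobs arrive at t=0, SRPT equals SPT ordering.
SPT order: [5, 10, 10, 10]
Completion times:
  Job 1: p=5, C=5
  Job 2: p=10, C=15
  Job 3: p=10, C=25
  Job 4: p=10, C=35
Total completion time = 5 + 15 + 25 + 35 = 80

80


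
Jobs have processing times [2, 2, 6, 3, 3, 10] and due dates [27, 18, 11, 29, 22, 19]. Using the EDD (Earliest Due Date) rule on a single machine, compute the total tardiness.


Sort by due date (EDD order): [(6, 11), (2, 18), (10, 19), (3, 22), (2, 27), (3, 29)]
Compute completion times and tardiness:
  Job 1: p=6, d=11, C=6, tardiness=max(0,6-11)=0
  Job 2: p=2, d=18, C=8, tardiness=max(0,8-18)=0
  Job 3: p=10, d=19, C=18, tardiness=max(0,18-19)=0
  Job 4: p=3, d=22, C=21, tardiness=max(0,21-22)=0
  Job 5: p=2, d=27, C=23, tardiness=max(0,23-27)=0
  Job 6: p=3, d=29, C=26, tardiness=max(0,26-29)=0
Total tardiness = 0

0


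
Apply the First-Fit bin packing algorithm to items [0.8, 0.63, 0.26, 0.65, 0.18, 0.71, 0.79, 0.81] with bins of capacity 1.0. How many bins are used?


Place items sequentially using First-Fit:
  Item 0.8 -> new Bin 1
  Item 0.63 -> new Bin 2
  Item 0.26 -> Bin 2 (now 0.89)
  Item 0.65 -> new Bin 3
  Item 0.18 -> Bin 1 (now 0.98)
  Item 0.71 -> new Bin 4
  Item 0.79 -> new Bin 5
  Item 0.81 -> new Bin 6
Total bins used = 6

6


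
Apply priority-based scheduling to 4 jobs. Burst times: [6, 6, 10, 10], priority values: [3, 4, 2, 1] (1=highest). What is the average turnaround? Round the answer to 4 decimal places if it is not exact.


Sort by priority (ascending = highest first):
Order: [(1, 10), (2, 10), (3, 6), (4, 6)]
Completion times:
  Priority 1, burst=10, C=10
  Priority 2, burst=10, C=20
  Priority 3, burst=6, C=26
  Priority 4, burst=6, C=32
Average turnaround = 88/4 = 22.0

22.0


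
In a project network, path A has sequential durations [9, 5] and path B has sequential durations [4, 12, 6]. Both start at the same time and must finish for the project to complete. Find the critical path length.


Path A total = 9 + 5 = 14
Path B total = 4 + 12 + 6 = 22
Critical path = longest path = max(14, 22) = 22

22


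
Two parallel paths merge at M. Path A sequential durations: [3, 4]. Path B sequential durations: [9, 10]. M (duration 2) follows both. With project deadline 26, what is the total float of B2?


Forward pass: ES(B2) = sum of predecessors on chain B = 9
EF = ES + duration = 9 + 10 = 19
Backward pass: LF(M) = deadline = 26; LS(M) = 26 - 2 = 24
LF(B2) = LS(M) - sum(successors on chain B) = 24 - 0 = 24
LS = LF - duration = 24 - 10 = 14
Total float = LS - ES = 14 - 9 = 5

5


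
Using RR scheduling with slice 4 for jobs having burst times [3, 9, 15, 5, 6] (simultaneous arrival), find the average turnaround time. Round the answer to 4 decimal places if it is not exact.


Time quantum = 4
Execution trace:
  J1 runs 3 units, time = 3
  J2 runs 4 units, time = 7
  J3 runs 4 units, time = 11
  J4 runs 4 units, time = 15
  J5 runs 4 units, time = 19
  J2 runs 4 units, time = 23
  J3 runs 4 units, time = 27
  J4 runs 1 units, time = 28
  J5 runs 2 units, time = 30
  J2 runs 1 units, time = 31
  J3 runs 4 units, time = 35
  J3 runs 3 units, time = 38
Finish times: [3, 31, 38, 28, 30]
Average turnaround = 130/5 = 26.0

26.0


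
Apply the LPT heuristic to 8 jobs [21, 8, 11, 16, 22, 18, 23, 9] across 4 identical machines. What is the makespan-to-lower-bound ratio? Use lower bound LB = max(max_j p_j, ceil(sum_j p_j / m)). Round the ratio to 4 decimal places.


LPT order: [23, 22, 21, 18, 16, 11, 9, 8]
Machine loads after assignment: [31, 31, 32, 34]
LPT makespan = 34
Lower bound = max(max_job, ceil(total/4)) = max(23, 32) = 32
Ratio = 34 / 32 = 1.0625

1.0625


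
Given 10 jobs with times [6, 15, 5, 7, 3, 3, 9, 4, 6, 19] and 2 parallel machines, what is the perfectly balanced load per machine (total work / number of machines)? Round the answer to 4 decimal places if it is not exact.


Total processing time = 6 + 15 + 5 + 7 + 3 + 3 + 9 + 4 + 6 + 19 = 77
Number of machines = 2
Ideal balanced load = 77 / 2 = 38.5

38.5


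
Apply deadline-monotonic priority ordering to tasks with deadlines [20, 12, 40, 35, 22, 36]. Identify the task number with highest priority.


Sort tasks by relative deadline (ascending):
  Task 2: deadline = 12
  Task 1: deadline = 20
  Task 5: deadline = 22
  Task 4: deadline = 35
  Task 6: deadline = 36
  Task 3: deadline = 40
Priority order (highest first): [2, 1, 5, 4, 6, 3]
Highest priority task = 2

2


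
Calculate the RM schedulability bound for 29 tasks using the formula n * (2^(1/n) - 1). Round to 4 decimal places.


Compute 2^(1/29) = 1.0241895602
Subtract 1: 1.0241895602 - 1 = 0.0241895602
Multiply by n: 29 * 0.0241895602 = 0.7014972458
Round to 4 dp: 0.7015

0.7015
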